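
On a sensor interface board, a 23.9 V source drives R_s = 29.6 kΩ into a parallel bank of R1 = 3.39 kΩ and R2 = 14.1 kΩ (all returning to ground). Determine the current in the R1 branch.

Parallel bank: R_p = 1/(1/3.39 + 1/14.1) = 2.733 kΩ.
Node voltage V_A = V_DC · R_p/(R_s + R_p) = 23.9 × 0.08452 = 2.020 V.
Branch current I = V_A/R1 = 2.020/3.39 = 0.5959 mA.

I ≈ 0.596 mA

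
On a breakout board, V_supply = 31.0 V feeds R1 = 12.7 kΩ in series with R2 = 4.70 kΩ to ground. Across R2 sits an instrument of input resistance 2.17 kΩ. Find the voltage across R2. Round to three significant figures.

First combine the lower leg with the load: R2 ‖ R_L = 1.485 kΩ.
Voltage divider with the loaded lower leg: V_out = 31.0 × 1.485/(12.7 + 1.485) = 31.0 × 0.1047 = 3.244 V.

V_out ≈ 3.24 V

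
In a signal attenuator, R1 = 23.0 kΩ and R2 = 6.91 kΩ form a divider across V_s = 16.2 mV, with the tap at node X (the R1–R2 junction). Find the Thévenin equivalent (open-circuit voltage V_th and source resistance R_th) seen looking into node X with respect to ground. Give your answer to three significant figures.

With X open, the divider is unloaded: V_th = 16.2 × 6.91/29.91 = 3.743 mV.
Looking into X with the source shorted: R_th = R1·R2/(R1+R2) = 23.00 × 6.91/29.91 = 5.314 kΩ.

V_th ≈ 3.74 mV, R_th ≈ 5.31 kΩ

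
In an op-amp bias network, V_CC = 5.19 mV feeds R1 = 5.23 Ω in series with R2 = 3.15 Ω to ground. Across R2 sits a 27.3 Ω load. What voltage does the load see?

The load sits in parallel with R2, giving an effective lower resistance R2' = R2·R_L/(R2+R_L) = 2.824 Ω.
Then V_out = V_CC · R2'/(R1 + R2') = 5.19 × 2.824/8.054 = 1.820 mV.

V_out ≈ 1.82 mV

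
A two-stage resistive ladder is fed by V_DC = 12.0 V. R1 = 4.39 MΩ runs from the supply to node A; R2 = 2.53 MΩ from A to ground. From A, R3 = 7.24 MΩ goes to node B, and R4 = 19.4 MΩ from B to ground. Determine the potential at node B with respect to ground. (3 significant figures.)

Node A sees R2 in parallel with the series input of stage 2, R3 + R4 = 26.64 MΩ.
Effective lower resistance at A: R2 ‖ 26.64 = 2.311 MΩ.
First divider: V_A = V_DC · 2.311/(4.39 + 2.311) = 4.138 V.
V_B = V_A × 0.7282 = 3.013 V.

V_B ≈ 3.01 V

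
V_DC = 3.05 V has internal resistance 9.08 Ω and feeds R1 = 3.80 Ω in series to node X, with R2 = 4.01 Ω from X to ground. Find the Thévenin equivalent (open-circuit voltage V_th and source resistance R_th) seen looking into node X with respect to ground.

R1' = 9.08 + 3.80 = 12.88 Ω (source resistance + R1).
With X open, the divider is unloaded: V_th = 3.05 × 4.01/16.89 = 0.7241 V.
With V_DC suppressed (replaced by a short), R_th = R1' ‖ R2 = (12.88 × 4.01)/(12.88 + 4.01) = 3.058 Ω.

V_th ≈ 0.724 V, R_th ≈ 3.06 Ω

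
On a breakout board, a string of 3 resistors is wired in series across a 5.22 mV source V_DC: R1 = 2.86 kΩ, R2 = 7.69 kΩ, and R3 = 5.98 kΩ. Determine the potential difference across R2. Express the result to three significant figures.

V ≈ 2.43 mV

Series total: ΣR = 2.86 + 7.69 + 5.98 = 16.53 kΩ.
By the voltage-divider rule, V = 5.22 × 7.690/16.53 = 2.428 mV.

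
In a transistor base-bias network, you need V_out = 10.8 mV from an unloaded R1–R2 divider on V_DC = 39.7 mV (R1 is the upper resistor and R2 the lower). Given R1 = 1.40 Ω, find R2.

R2 ≈ 0.523 Ω

V_out/V_DC = R2/(R1+R2) = 0.2720.
So R2 = R1 · V_out/(V_DC − V_out) = 1.40 × 10.8/(39.7 − 10.8) = 1.40 × 0.3737 = 0.5232 Ω.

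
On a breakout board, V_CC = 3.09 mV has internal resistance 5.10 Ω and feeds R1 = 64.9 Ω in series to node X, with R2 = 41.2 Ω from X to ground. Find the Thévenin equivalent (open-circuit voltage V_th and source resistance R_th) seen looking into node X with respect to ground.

V_th ≈ 1.14 mV, R_th ≈ 25.9 Ω

R1' = 5.10 + 64.9 = 70.00 Ω (source resistance + R1).
Open-circuit (no load on X): V_th = V_CC · R2/(R1' + R2) = 3.09 × 41.2/(70.00 + 41.2) = 1.145 mV.
Zeroing V_CC shorts the top of R1' to ground, so R_th = R1' ‖ R2 = 25.94 Ω.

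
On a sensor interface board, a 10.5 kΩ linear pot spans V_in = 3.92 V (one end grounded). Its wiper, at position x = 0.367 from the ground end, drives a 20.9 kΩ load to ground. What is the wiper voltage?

Lower segment x·R_p = 3.853 kΩ; upper segment (1−x)·R_p = 6.646 kΩ.
(x·R_p) ‖ R_L = 3.254 kΩ.
Loaded-divider output: V_out = 3.92 × 0.3286 = 1.288 V.
(Unloaded: V_out = x·V_in = 1.44 V.)

V_out ≈ 1.29 V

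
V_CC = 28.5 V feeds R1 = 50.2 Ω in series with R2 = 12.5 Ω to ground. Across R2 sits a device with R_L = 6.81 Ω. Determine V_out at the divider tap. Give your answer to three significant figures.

V_out ≈ 2.30 V

R2 ‖ R_L = (12.5 × 6.81)/(12.5 + 6.81) = 4.408 Ω.
Then V_out = V_CC · R2'/(R1 + R2') = 28.5 × 4.408/54.61 = 2.301 V.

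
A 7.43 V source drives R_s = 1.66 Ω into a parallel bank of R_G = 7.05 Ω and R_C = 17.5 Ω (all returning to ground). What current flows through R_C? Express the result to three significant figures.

Equivalent of the parallel group: R_p = 5.025 Ω.
V_A = 7.43 × 5.025/6.685 = 5.585 V.
I(R_C) = V_A / R_C = 5.585/17.5 = 0.3192 A.
(Check via current divider: I_total = 1.111 A; share G_k/ΣG = 0.2872 → same result.)

I ≈ 0.319 A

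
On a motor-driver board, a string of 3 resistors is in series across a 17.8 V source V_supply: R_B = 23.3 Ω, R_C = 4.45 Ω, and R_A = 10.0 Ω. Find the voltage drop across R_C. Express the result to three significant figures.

V ≈ 2.10 V

Series total: ΣR = 23.3 + 4.45 + 10.0 = 37.75 Ω.
V = V_supply · R/ΣR = 17.8 × 0.1179 = 2.098 V.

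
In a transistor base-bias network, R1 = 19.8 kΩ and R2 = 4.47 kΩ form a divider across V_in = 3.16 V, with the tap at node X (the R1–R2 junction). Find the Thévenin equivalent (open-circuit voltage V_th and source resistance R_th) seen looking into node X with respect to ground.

V_th is the unloaded tap voltage: V_in · R2/(R1+R2) = 3.16 × 0.1842 = 0.5820 V.
Looking into X with the source shorted: R_th = R1·R2/(R1+R2) = 19.80 × 4.47/24.27 = 3.647 kΩ.

V_th ≈ 0.582 V, R_th ≈ 3.65 kΩ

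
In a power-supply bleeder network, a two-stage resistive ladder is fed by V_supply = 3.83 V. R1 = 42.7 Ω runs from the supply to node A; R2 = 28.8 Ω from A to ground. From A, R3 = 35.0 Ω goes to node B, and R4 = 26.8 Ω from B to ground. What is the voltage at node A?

The second stage (R3 + R4 = 61.80 Ω) loads node A in parallel with R2.
Effective lower resistance at A: R2 ‖ 61.80 = 19.65 Ω.
So V_A = 3.83 × 0.3151 = 1.207 V.

V_A ≈ 1.21 V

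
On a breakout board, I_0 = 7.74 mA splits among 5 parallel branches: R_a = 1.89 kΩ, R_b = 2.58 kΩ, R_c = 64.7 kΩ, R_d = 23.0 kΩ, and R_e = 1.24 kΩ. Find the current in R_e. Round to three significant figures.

I ≈ 3.50 mA

Conductances: ΣG = 1/1.89 + 1/2.58 + 1/64.7 + 1/23.0 + 1/1.24 = 1.782 (1/kΩ).
R_e takes the fraction G_k/ΣG = 0.8065/1.782 = 0.4525, so I = 7.74 × 0.4525 = 3.503 mA.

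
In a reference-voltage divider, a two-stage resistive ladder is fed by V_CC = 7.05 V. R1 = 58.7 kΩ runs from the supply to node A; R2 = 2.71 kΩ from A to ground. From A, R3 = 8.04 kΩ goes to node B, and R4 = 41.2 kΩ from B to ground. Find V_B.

V_B ≈ 0.247 V

Looking into the second stage from A: R3 + R4 = 49.24 kΩ appears in parallel with R2.
Effective lower resistance at A: R2 ‖ 49.24 = 2.569 kΩ.
V_A = 7.05 × 2.569/(58.7 + 2.569) = 0.2956 V.
V_B = V_A × 0.8367 = 0.2473 V.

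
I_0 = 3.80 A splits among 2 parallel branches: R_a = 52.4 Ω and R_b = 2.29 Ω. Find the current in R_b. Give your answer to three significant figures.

I ≈ 3.64 A

With just two branches, the current splits inversely with resistance.
So I = 3.80 × 52.4/54.69 = 3.641 A.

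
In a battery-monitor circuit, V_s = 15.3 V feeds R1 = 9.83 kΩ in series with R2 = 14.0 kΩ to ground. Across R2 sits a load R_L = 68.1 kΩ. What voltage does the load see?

V_out ≈ 8.29 V

The load sits in parallel with R2, giving an effective lower resistance R2' = R2·R_L/(R2+R_L) = 11.61 kΩ.
Now apply the divider: V_out = 15.3 × 0.5416 = 8.286 V.
(Unloaded it would be 8.99 V; the load pulls it down.)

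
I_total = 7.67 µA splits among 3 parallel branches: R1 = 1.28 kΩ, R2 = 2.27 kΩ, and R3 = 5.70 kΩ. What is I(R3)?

Total conductance ΣG = 1/1.28 + 1/2.27 + 1/5.70 = 1.397 (units of 1/kΩ).
Current divider: I(R3) = I_total · G_k/ΣG = 7.67 × (0.1754/1.397) = 7.67 × 0.1256 = 0.9631 µA.

I ≈ 0.963 µA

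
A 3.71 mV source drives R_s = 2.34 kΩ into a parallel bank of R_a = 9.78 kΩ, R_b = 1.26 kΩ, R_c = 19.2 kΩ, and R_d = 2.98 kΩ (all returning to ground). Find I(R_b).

I ≈ 0.735 µA

Equivalent of the parallel group: R_p = 0.7791 kΩ.
V_A = 3.71 × 0.7791/3.119 = 0.9267 mV.
I(R_b) = V_A / R_b = 0.9267/1.26 = 0.7355 µA.
(Equivalently: I_total = 1.189 µA, then current-divider fraction G_k/ΣG = 0.6183.)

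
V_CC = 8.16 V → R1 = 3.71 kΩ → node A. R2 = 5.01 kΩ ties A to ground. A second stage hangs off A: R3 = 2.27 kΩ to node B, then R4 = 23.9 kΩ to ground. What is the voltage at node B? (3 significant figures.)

The second stage (R3 + R4 = 26.17 kΩ) loads node A in parallel with R2.
Effective lower resistance at A: R2 ‖ 26.17 = 4.205 kΩ.
So V_A = 8.16 × 0.5313 = 4.335 V.
Then the unloaded second divider: V_B = V_A × R4/(R3+R4) = 4.335 × 0.9133 = 3.959 V.

V_B ≈ 3.96 V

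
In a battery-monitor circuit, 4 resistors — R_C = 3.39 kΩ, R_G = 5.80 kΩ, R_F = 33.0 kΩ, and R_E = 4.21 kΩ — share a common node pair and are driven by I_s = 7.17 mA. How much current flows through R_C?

I ≈ 2.88 mA

ΣG = 1/3.39 + 1/5.80 + 1/33.0 + 1/4.21 = 0.7352.
By the current-divider rule, I = I_s · G_k/ΣG = 7.17 × 0.4012 = 2.877 mA.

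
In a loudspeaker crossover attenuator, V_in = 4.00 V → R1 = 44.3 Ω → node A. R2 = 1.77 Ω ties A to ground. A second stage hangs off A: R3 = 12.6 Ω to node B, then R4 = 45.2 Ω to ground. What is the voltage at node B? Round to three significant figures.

V_B ≈ 0.117 V

Looking into the second stage from A: R3 + R4 = 57.80 Ω appears in parallel with R2.
Effective lower resistance at A: R2 ‖ 57.80 = 1.717 Ω.
First divider: V_A = V_in · 1.717/(44.3 + 1.717) = 0.1493 V.
Then the unloaded second divider: V_B = V_A × R4/(R3+R4) = 0.1493 × 0.7820 = 0.1167 V.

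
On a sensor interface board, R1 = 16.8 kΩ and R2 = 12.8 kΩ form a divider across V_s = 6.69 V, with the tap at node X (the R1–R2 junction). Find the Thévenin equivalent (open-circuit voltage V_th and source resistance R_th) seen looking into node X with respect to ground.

V_th is the unloaded tap voltage: V_s · R2/(R1+R2) = 6.69 × 0.4324 = 2.893 V.
Zeroing V_s shorts the top of R1 to ground, so R_th = R1 ‖ R2 = 7.265 kΩ.

V_th ≈ 2.89 V, R_th ≈ 7.26 kΩ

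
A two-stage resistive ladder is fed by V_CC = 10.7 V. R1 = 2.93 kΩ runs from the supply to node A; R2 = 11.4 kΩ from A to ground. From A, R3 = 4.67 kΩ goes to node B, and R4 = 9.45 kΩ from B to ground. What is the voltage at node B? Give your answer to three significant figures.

Looking into the second stage from A: R3 + R4 = 14.12 kΩ appears in parallel with R2.
R2 ‖ (R3+R4) = 6.308 kΩ.
V_A = 10.7 × 6.308/(2.93 + 6.308) = 7.306 V.
Stage 2 is unloaded, so V_B = V_A · R4/(R3+R4) = 7.306 × 9.45/14.12 = 4.890 V.

V_B ≈ 4.89 V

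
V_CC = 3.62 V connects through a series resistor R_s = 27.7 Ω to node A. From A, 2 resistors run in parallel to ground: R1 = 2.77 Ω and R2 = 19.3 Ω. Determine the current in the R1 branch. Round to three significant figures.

I ≈ 0.105 A

Equivalent of the parallel group: R_p = 2.422 Ω.
V_A = 3.62 × 2.422/30.12 = 0.2911 V.
I(R1) = V_A / R1 = 0.2911/2.77 = 0.1051 A.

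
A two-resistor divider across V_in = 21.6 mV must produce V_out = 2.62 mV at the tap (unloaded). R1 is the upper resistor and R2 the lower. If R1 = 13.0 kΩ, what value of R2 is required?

Required fraction k = V_out/V_in = 0.1213.
So R2 = R1 · V_out/(V_in − V_out) = 13.0 × 2.62/(21.6 − 2.62) = 13.0 × 0.1380 = 1.795 kΩ.

R2 ≈ 1.79 kΩ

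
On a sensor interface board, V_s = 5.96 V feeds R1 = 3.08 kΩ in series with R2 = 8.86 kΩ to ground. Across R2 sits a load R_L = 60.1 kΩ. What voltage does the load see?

V_out ≈ 4.26 V

R2 ‖ R_L = (8.86 × 60.1)/(8.86 + 60.1) = 7.722 kΩ.
Then V_out = V_s · R2'/(R1 + R2') = 5.96 × 7.722/10.80 = 4.261 V.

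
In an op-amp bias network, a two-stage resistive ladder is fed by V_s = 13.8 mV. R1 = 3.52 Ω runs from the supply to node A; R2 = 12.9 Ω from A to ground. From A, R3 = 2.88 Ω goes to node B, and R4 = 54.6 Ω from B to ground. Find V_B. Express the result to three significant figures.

The second stage (R3 + R4 = 57.48 Ω) loads node A in parallel with R2.
R2 ‖ (R3+R4) = 10.54 Ω.
So V_A = 13.8 × 0.7496 = 10.34 mV.
V_B = V_A × 0.9499 = 9.826 mV.

V_B ≈ 9.83 mV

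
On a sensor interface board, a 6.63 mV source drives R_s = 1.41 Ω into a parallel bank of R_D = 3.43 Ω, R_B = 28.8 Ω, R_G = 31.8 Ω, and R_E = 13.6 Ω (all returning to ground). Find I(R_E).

Combine the parallel branches: R_p = (1/3.43 + 1/28.8 + 1/31.8 + 1/13.6)⁻¹ = 2.319 Ω.
V_A by voltage divider: V_A = 6.63 × 2.319/(1.41 + 2.319) = 4.123 mV.
I(R_E) = V_A / R_E = 4.123/13.6 = 0.3032 mA.

I ≈ 0.303 mA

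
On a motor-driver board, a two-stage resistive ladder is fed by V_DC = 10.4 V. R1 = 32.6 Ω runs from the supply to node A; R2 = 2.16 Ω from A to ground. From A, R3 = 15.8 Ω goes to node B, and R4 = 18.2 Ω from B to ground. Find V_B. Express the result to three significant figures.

V_B ≈ 0.326 V

Node A sees R2 in parallel with the series input of stage 2, R3 + R4 = 34.00 Ω.
R2 ‖ (R3+R4) = 2.031 Ω.
First divider: V_A = V_DC · 2.031/(32.6 + 2.031) = 0.6099 V.
V_B = V_A × 0.5353 = 0.3265 V.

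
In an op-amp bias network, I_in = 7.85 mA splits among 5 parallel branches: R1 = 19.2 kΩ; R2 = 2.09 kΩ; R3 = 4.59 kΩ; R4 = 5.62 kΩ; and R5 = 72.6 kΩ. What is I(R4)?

I ≈ 1.49 mA

Total conductance ΣG = 1/19.2 + 1/2.09 + 1/4.59 + 1/5.62 + 1/72.6 = 0.9401 (units of 1/kΩ).
Current divider: I(R4) = I_in · G_k/ΣG = 7.85 × (0.1779/0.9401) = 7.85 × 0.1893 = 1.486 mA.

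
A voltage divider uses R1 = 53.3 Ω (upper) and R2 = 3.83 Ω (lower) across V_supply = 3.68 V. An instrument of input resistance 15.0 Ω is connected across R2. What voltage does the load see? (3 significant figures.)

R2 ‖ R_L = (3.83 × 15.0)/(3.83 + 15.0) = 3.051 Ω.
Voltage divider with the loaded lower leg: V_out = 3.68 × 3.051/(53.3 + 3.051) = 3.68 × 0.05414 = 0.1992 V.
(Unloaded it would be 0.247 V; the load pulls it down.)

V_out ≈ 0.199 V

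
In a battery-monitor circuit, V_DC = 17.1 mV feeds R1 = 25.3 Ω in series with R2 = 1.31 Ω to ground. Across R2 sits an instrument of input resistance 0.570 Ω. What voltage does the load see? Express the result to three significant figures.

The load sits in parallel with R2, giving an effective lower resistance R2' = R2·R_L/(R2+R_L) = 0.3972 Ω.
Then V_out = V_DC · R2'/(R1 + R2') = 17.1 × 0.3972/25.70 = 0.2643 mV.

V_out ≈ 0.264 mV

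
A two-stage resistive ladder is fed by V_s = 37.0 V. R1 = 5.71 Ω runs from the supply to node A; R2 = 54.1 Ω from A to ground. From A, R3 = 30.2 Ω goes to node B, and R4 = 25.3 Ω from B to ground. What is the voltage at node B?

Looking into the second stage from A: R3 + R4 = 55.50 Ω appears in parallel with R2.
Effective lower resistance at A: R2 ‖ 55.50 = 27.40 Ω.
First divider: V_A = V_s · 27.40/(5.71 + 27.40) = 30.62 V.
Stage 2 is unloaded, so V_B = V_A · R4/(R3+R4) = 30.62 × 25.3/55.50 = 13.96 V.

V_B ≈ 14.0 V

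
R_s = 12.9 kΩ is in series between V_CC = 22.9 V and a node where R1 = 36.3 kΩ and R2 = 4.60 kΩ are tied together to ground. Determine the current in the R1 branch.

Equivalent of the parallel group: R_p = 4.083 kΩ.
Node voltage V_A = V_CC · R_p/(R_s + R_p) = 22.9 × 0.2404 = 5.505 V.
Branch current I = V_A/R1 = 5.505/36.3 = 0.1517 mA.

I ≈ 0.152 mA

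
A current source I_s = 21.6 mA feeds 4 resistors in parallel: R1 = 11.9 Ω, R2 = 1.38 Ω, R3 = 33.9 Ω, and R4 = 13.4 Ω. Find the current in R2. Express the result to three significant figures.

I ≈ 17.1 mA

ΣG = 1/11.9 + 1/1.38 + 1/33.9 + 1/13.4 = 0.9128.
Current divider: I(R2) = I_s · G_k/ΣG = 21.6 × (0.7246/0.9128) = 21.6 × 0.7939 = 17.15 mA.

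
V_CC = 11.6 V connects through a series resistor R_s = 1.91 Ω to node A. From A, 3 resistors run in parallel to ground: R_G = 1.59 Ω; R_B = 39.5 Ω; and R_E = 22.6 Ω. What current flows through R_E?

Equivalent of the parallel group: R_p = 1.432 Ω.
V_A = 11.6 × 1.432/3.342 = 4.970 V.
Branch current I = V_A/R_E = 4.970/22.6 = 0.2199 A.

I ≈ 0.220 A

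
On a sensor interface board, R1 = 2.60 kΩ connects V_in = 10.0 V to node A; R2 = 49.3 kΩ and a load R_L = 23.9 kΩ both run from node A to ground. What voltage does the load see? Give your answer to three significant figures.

V_out ≈ 8.61 V

R2 ‖ R_L = (49.3 × 23.9)/(49.3 + 23.9) = 16.10 kΩ.
Now apply the divider: V_out = 10.0 × 0.8609 = 8.609 V.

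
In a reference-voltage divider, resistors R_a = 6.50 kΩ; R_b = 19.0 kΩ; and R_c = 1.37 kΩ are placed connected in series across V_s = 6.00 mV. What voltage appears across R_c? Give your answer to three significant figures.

Total series resistance ΣR = 6.50 + 19.0 + 1.37 = 26.87 kΩ.
Voltage divider: V = V_s · (1.370 / 26.87) = 6.00 × 0.05099 = 0.3059 mV.

V ≈ 0.306 mV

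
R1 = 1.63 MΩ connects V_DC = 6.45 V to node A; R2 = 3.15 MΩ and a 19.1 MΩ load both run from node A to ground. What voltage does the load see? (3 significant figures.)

R2 ‖ R_L = (3.15 × 19.1)/(3.15 + 19.1) = 2.704 MΩ.
Then V_out = V_DC · R2'/(R1 + R2') = 6.45 × 2.704/4.334 = 4.024 V.

V_out ≈ 4.02 V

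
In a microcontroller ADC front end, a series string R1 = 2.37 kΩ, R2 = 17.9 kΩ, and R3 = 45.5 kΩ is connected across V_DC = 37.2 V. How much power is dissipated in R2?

ΣR = 65.77 kΩ → I = 37.2/65.77 = 0.5656 mA.
P = I²R = 0.3199 × 17.9 = 5.726 mW.

P ≈ 5.73 mW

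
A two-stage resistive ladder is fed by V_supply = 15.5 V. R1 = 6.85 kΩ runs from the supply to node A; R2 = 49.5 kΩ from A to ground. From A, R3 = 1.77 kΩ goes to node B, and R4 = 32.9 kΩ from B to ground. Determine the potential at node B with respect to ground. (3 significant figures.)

V_B ≈ 11.0 V

Looking into the second stage from A: R3 + R4 = 34.67 kΩ appears in parallel with R2.
Effective lower resistance at A: R2 ‖ 34.67 = 20.39 kΩ.
First divider: V_A = V_supply · 20.39/(6.85 + 20.39) = 11.60 V.
Stage 2 is unloaded, so V_B = V_A · R4/(R3+R4) = 11.60 × 32.9/34.67 = 11.01 V.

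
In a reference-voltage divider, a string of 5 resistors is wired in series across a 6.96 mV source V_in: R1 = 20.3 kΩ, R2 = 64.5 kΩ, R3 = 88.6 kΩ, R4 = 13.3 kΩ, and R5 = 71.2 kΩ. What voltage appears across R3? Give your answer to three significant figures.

V ≈ 2.39 mV

Total series resistance ΣR = 20.3 + 64.5 + 88.6 + 13.3 + 71.2 = 257.9 kΩ.
V = V_in · R/ΣR = 6.96 × 0.3435 = 2.391 mV.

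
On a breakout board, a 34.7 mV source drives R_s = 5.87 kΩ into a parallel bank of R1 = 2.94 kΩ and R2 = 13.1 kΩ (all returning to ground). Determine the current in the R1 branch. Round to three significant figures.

Parallel bank: R_p = 1/(1/2.94 + 1/13.1) = 2.401 kΩ.
Node voltage V_A = V_s · R_p/(R_s + R_p) = 34.7 × 0.2903 = 10.07 mV.
Branch current I = V_A/R1 = 10.07/2.94 = 3.426 µA.

I ≈ 3.43 µA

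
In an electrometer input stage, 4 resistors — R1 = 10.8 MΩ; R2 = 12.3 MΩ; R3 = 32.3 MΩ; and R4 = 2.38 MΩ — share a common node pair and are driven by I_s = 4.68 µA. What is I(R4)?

I ≈ 3.15 µA

Conductances: ΣG = 1/10.8 + 1/12.3 + 1/32.3 + 1/2.38 = 0.6250 (1/MΩ).
By the current-divider rule, I = I_s · G_k/ΣG = 4.68 × 0.6722 = 3.146 µA.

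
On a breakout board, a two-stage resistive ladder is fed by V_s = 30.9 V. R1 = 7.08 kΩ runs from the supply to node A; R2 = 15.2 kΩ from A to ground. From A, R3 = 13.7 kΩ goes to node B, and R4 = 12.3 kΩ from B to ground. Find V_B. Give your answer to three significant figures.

The second stage (R3 + R4 = 26.00 kΩ) loads node A in parallel with R2.
R2 ‖ (R3+R4) = 9.592 kΩ.
V_A = 30.9 × 9.592/(7.08 + 9.592) = 17.78 V.
Then the unloaded second divider: V_B = V_A × R4/(R3+R4) = 17.78 × 0.4731 = 8.410 V.

V_B ≈ 8.41 V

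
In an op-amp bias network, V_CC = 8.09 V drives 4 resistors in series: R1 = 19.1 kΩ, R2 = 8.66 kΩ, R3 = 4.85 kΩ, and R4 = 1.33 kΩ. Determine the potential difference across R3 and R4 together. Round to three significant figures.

Total series resistance ΣR = 19.1 + 8.66 + 4.85 + 1.33 = 33.94 kΩ.
R_{R3..R4} = 4.85 + 1.33 = 6.180 kΩ.
V = V_CC · R/ΣR = 8.09 × 0.1821 = 1.473 V.

V ≈ 1.47 V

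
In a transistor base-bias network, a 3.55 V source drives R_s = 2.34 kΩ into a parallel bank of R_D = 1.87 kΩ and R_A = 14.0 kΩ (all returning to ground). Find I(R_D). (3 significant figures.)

I ≈ 0.785 mA

Combine the parallel branches: R_p = (1/1.87 + 1/14.0)⁻¹ = 1.650 kΩ.
V_A = 3.55 × 1.650/3.990 = 1.468 V.
Branch current I = V_A/R_D = 1.468/1.87 = 0.7850 mA.
(Check via current divider: I_total = 0.8898 mA; share G_k/ΣG = 0.8822 → same result.)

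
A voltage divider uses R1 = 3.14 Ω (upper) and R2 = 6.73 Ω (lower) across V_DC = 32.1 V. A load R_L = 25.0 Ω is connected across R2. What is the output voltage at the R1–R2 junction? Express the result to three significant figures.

First combine the lower leg with the load: R2 ‖ R_L = 5.303 Ω.
Then V_out = V_DC · R2'/(R1 + R2') = 32.1 × 5.303/8.443 = 20.16 V.
(Unloaded it would be 21.9 V; the load pulls it down.)

V_out ≈ 20.2 V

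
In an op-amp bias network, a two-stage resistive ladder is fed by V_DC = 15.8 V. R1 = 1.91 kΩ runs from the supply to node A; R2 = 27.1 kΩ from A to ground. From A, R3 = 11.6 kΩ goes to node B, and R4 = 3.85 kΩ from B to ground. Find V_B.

Looking into the second stage from A: R3 + R4 = 15.45 kΩ appears in parallel with R2.
Effective lower resistance at A: R2 ‖ 15.45 = 9.840 kΩ.
First divider: V_A = V_DC · 9.840/(1.91 + 9.840) = 13.23 V.
Stage 2 is unloaded, so V_B = V_A · R4/(R3+R4) = 13.23 × 3.85/15.45 = 3.297 V.

V_B ≈ 3.30 V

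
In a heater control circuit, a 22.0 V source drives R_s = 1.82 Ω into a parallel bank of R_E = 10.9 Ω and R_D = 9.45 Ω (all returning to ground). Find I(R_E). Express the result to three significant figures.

Equivalent of the parallel group: R_p = 5.062 Ω.
V_A = 22.0 × 5.062/6.882 = 16.18 V.
Branch current I = V_A/R_E = 16.18/10.9 = 1.485 A.
(Equivalently: I_total = 3.197 A, then current-divider fraction G_k/ΣG = 0.4644.)

I ≈ 1.48 A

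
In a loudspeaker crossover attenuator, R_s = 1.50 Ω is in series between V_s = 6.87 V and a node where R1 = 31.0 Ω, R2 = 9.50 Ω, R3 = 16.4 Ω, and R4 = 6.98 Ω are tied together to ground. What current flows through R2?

Combine the parallel branches: R_p = (1/31.0 + 1/9.50 + 1/16.4 + 1/6.98)⁻¹ = 2.926 Ω.
V_A by voltage divider: V_A = 6.87 × 2.926/(1.50 + 2.926) = 4.542 V.
Branch current I = V_A/R2 = 4.542/9.50 = 0.4781 A.
(Equivalently: I_total = 1.552 A, then current-divider fraction G_k/ΣG = 0.3080.)

I ≈ 0.478 A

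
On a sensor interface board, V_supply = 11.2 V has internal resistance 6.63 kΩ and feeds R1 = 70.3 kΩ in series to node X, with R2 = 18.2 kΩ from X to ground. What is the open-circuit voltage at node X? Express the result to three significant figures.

V_th ≈ 2.14 V

R1' = 6.63 + 70.3 = 76.93 kΩ (source resistance + R1).
With X open, the divider is unloaded: V_th = 11.2 × 18.2/95.13 = 2.143 V.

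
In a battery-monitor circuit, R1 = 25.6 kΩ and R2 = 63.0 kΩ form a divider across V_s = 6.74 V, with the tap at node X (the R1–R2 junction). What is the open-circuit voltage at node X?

With X open, the divider is unloaded: V_th = 6.74 × 63.0/88.60 = 4.793 V.

V_th ≈ 4.79 V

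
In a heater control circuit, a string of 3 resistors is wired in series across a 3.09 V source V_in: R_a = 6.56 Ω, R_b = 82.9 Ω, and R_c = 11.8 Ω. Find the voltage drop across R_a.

Series total: ΣR = 6.56 + 82.9 + 11.8 = 101.3 Ω.
Voltage divider: V = V_in · (6.560 / 101.3) = 3.09 × 0.06478 = 0.2002 V.

V ≈ 0.200 V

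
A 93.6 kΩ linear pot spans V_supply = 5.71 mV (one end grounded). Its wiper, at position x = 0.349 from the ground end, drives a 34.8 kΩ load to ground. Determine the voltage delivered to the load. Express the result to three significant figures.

Split the track: R_lower = x·R_p = 32.67 kΩ, R_upper = (1−x)·R_p = 60.93 kΩ.
Lower segment in parallel with the load: 32.67 ‖ 34.8 = 16.85 kΩ.
Then V_out = V_supply · 16.85/(60.93 + 16.85) = 1.237 mV.

V_out ≈ 1.24 mV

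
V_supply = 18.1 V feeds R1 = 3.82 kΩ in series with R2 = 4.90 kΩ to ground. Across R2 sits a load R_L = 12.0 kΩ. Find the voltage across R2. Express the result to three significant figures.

The load sits in parallel with R2, giving an effective lower resistance R2' = R2·R_L/(R2+R_L) = 3.479 kΩ.
Voltage divider with the loaded lower leg: V_out = 18.1 × 3.479/(3.82 + 3.479) = 18.1 × 0.4767 = 8.628 V.

V_out ≈ 8.63 V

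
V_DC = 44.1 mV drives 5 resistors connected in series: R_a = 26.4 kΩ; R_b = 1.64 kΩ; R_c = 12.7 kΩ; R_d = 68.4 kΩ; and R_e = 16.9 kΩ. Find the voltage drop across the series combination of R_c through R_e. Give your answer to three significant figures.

Series total: ΣR = 26.4 + 1.64 + 12.7 + 68.4 + 16.9 = 126.0 kΩ.
R_{R_c..R_e} = 12.7 + 68.4 + 16.9 = 98.00 kΩ.
V = V_DC · R/ΣR = 44.1 × 0.7775 = 34.29 mV.

V ≈ 34.3 mV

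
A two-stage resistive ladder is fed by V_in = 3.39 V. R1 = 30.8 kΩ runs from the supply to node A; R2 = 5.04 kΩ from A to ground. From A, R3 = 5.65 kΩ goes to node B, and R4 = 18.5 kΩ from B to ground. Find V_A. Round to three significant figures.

The second stage (R3 + R4 = 24.15 kΩ) loads node A in parallel with R2.
Effective lower resistance at A: R2 ‖ 24.15 = 4.170 kΩ.
First divider: V_A = V_in · 4.170/(30.8 + 4.170) = 0.4042 V.

V_A ≈ 0.404 V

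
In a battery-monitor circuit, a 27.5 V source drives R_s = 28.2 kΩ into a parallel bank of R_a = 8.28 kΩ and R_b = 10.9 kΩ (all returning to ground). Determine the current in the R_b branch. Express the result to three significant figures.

I ≈ 0.361 mA

Equivalent of the parallel group: R_p = 4.706 kΩ.
V_A by voltage divider: V_A = 27.5 × 4.706/(28.2 + 4.706) = 3.933 V.
Branch current I = V_A/R_b = 3.933/10.9 = 0.3608 mA.
(Equivalently: I_total = 0.8357 mA, then current-divider fraction G_k/ΣG = 0.4317.)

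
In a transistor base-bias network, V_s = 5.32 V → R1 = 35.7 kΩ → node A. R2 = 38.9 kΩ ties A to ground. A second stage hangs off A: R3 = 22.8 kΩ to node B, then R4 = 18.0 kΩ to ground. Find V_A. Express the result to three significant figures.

V_A ≈ 1.90 V

Looking into the second stage from A: R3 + R4 = 40.80 kΩ appears in parallel with R2.
Effective lower resistance at A: R2 ‖ 40.80 = 19.91 kΩ.
So V_A = 5.32 × 0.3581 = 1.905 V.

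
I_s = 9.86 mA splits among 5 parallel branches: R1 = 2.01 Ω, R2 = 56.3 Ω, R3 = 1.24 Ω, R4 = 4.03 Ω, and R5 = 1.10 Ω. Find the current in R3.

I ≈ 3.21 mA

Total conductance ΣG = 1/2.01 + 1/56.3 + 1/1.24 + 1/4.03 + 1/1.10 = 2.479 (units of 1/Ω).
Current divider: I(R3) = I_s · G_k/ΣG = 9.86 × (0.8065/2.479) = 9.86 × 0.3253 = 3.208 mA.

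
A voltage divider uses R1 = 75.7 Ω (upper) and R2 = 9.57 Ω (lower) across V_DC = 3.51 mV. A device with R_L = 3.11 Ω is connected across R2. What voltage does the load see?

R2 ‖ R_L = (9.57 × 3.11)/(9.57 + 3.11) = 2.347 Ω.
Voltage divider with the loaded lower leg: V_out = 3.51 × 2.347/(75.7 + 2.347) = 3.51 × 0.03007 = 0.1056 mV.

V_out ≈ 0.106 mV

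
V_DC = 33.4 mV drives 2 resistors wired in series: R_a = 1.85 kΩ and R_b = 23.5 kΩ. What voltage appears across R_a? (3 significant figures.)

Series total: ΣR = 1.85 + 23.5 = 25.35 kΩ.
Voltage divider: V = V_DC · (1.850 / 25.35) = 33.4 × 0.07298 = 2.437 mV.

V ≈ 2.44 mV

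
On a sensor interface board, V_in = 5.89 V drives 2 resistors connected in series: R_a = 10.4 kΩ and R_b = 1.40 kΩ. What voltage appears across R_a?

Series total: ΣR = 10.4 + 1.40 = 11.80 kΩ.
V = V_in · R/ΣR = 5.89 × 0.8814 = 5.191 V.

V ≈ 5.19 V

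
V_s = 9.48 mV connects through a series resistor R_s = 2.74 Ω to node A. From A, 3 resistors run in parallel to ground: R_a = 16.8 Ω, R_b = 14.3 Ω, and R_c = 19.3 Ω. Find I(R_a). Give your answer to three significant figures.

Combine the parallel branches: R_p = (1/16.8 + 1/14.3 + 1/19.3)⁻¹ = 5.517 Ω.
V_A = 9.48 × 5.517/8.257 = 6.334 mV.
Branch current I = V_A/R_a = 6.334/16.8 = 0.3770 mA.
(Equivalently: I_total = 1.148 mA, then current-divider fraction G_k/ΣG = 0.3284.)

I ≈ 0.377 mA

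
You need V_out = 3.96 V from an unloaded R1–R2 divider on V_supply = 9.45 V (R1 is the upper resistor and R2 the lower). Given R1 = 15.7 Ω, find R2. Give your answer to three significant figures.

R2 ≈ 11.3 Ω

The divider ratio is R2/(R1+R2) = 3.96/9.45 = 0.4190.
Rearranging, R2 = R1·k/(1−k) = 15.7 × 0.7213 = 11.32 Ω.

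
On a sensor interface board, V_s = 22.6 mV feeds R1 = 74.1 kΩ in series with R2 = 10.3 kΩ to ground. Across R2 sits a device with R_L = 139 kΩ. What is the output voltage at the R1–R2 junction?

The load sits in parallel with R2, giving an effective lower resistance R2' = R2·R_L/(R2+R_L) = 9.589 kΩ.
Now apply the divider: V_out = 22.6 × 0.1146 = 2.590 mV.

V_out ≈ 2.59 mV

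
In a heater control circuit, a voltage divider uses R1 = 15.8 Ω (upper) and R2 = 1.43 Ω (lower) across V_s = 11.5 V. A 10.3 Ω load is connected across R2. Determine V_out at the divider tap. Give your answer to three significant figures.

V_out ≈ 0.847 V

R2 ‖ R_L = (1.43 × 10.3)/(1.43 + 10.3) = 1.256 Ω.
Then V_out = V_s · R2'/(R1 + R2') = 11.5 × 1.256/17.06 = 0.8467 V.
(Unloaded it would be 0.954 V; the load pulls it down.)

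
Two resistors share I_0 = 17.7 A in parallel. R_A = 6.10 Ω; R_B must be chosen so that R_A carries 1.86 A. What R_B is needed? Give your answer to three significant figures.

R_B ≈ 0.716 Ω

In a two-way split, I_A/I_0 = R_B/(R_A + R_B).
1.86/17.7 = R_B/(R_A + R_B) → R_B = R_A · (0.1051)/(1 − 0.1051) = 6.10 × 0.1174 = 0.7163 Ω.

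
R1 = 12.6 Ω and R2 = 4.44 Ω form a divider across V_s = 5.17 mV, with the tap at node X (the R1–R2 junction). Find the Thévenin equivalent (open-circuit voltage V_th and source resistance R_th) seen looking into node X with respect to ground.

V_th ≈ 1.35 mV, R_th ≈ 3.28 Ω

Open-circuit (no load on X): V_th = V_s · R2/(R1 + R2) = 5.17 × 4.44/(12.60 + 4.44) = 1.347 mV.
Zeroing V_s shorts the top of R1 to ground, so R_th = R1 ‖ R2 = 3.283 Ω.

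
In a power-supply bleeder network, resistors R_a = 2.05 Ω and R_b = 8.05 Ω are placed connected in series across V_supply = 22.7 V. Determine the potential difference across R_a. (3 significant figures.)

Total series resistance ΣR = 2.05 + 8.05 = 10.10 Ω.
By the voltage-divider rule, V = 22.7 × 2.050/10.10 = 4.607 V.

V ≈ 4.61 V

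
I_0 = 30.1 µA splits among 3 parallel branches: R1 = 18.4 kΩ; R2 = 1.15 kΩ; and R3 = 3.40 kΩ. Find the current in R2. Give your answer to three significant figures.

I ≈ 21.5 µA

Conductances: ΣG = 1/18.4 + 1/1.15 + 1/3.40 = 1.218 (1/kΩ).
By the current-divider rule, I = I_0 · G_k/ΣG = 30.1 × 0.7139 = 21.49 µA.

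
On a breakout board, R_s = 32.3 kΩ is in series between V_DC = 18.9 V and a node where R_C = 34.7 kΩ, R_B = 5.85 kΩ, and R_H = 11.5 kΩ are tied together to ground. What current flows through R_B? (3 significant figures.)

I ≈ 0.315 mA

Parallel bank: R_p = 1/(1/34.7 + 1/5.85 + 1/11.5) = 3.488 kΩ.
V_A = 18.9 × 3.488/35.79 = 1.842 V.
Branch current I = V_A/R_B = 1.842/5.85 = 0.3149 mA.
(Equivalently: I_total = 0.5281 mA, then current-divider fraction G_k/ΣG = 0.5962.)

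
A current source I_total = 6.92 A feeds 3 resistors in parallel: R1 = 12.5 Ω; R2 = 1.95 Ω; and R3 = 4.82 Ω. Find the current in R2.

ΣG = 1/12.5 + 1/1.95 + 1/4.82 = 0.8003.
R2 takes the fraction G_k/ΣG = 0.5128/0.8003 = 0.6408, so I = 6.92 × 0.6408 = 4.434 A.

I ≈ 4.43 A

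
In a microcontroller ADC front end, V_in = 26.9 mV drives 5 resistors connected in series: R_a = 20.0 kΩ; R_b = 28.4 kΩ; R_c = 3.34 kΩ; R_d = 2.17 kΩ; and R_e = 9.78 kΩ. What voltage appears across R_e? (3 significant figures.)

Total series resistance ΣR = 20.0 + 28.4 + 3.34 + 2.17 + 9.78 = 63.69 kΩ.
Voltage divider: V = V_in · (9.780 / 63.69) = 26.9 × 0.1536 = 4.131 mV.

V ≈ 4.13 mV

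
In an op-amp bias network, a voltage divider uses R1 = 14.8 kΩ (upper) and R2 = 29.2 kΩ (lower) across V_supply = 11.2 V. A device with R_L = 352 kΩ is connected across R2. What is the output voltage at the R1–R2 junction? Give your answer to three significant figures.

R2 ‖ R_L = (29.2 × 352)/(29.2 + 352) = 26.96 kΩ.
Now apply the divider: V_out = 11.2 × 0.6456 = 7.231 V.
(Unloaded it would be 7.43 V; the load pulls it down.)

V_out ≈ 7.23 V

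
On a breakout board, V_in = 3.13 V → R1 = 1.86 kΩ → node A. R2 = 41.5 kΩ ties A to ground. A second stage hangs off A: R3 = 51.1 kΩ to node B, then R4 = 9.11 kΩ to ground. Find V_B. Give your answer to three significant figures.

V_B ≈ 0.440 V

Looking into the second stage from A: R3 + R4 = 60.21 kΩ appears in parallel with R2.
Effective lower resistance at A: R2 ‖ 60.21 = 24.57 kΩ.
V_A = 3.13 × 24.57/(1.86 + 24.57) = 2.910 V.
Then the unloaded second divider: V_B = V_A × R4/(R3+R4) = 2.910 × 0.1513 = 0.4402 V.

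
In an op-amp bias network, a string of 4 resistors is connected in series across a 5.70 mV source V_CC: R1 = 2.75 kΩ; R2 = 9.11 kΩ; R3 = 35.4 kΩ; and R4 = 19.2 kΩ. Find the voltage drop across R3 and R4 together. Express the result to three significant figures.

Total series resistance ΣR = 2.75 + 9.11 + 35.4 + 19.2 = 66.46 kΩ.
R_{R3..R4} = 35.4 + 19.2 = 54.60 kΩ.
Voltage divider: V = V_CC · (54.60 / 66.46) = 5.70 × 0.8215 = 4.683 mV.

V ≈ 4.68 mV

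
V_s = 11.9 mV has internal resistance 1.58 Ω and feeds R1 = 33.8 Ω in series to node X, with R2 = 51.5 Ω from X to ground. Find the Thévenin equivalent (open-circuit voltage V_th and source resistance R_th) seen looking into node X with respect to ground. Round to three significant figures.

V_th ≈ 7.05 mV, R_th ≈ 21.0 Ω

R1' = 1.58 + 33.8 = 35.38 Ω (source resistance + R1).
With X open, the divider is unloaded: V_th = 11.9 × 51.5/86.88 = 7.054 mV.
Looking into X with the source shorted: R_th = R1'·R2/(R1'+R2) = 35.38 × 51.5/86.88 = 20.97 Ω.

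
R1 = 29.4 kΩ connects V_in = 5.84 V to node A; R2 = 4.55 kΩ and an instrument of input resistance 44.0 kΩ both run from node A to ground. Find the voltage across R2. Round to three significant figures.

V_out ≈ 0.718 V

R2 ‖ R_L = (4.55 × 44.0)/(4.55 + 44.0) = 4.124 kΩ.
Then V_out = V_in · R2'/(R1 + R2') = 5.84 × 4.124/33.52 = 0.7184 V.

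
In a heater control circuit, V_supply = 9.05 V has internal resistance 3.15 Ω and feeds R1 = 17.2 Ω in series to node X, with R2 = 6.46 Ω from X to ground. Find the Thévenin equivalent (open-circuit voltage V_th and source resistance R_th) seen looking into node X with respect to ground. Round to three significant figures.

V_th ≈ 2.18 V, R_th ≈ 4.90 Ω

R1' = 3.15 + 17.2 = 20.35 Ω (source resistance + R1).
Open-circuit (no load on X): V_th = V_supply · R2/(R1' + R2) = 9.05 × 6.46/(20.35 + 6.46) = 2.181 V.
With V_supply suppressed (replaced by a short), R_th = R1' ‖ R2 = (20.35 × 6.46)/(20.35 + 6.46) = 4.903 Ω.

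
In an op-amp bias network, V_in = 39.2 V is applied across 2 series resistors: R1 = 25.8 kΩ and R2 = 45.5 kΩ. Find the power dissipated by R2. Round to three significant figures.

The common current is I = 39.2/71.30 = 0.5498 mA.
V(R2) = I·R = 25.02 V; P = V·I = 25.02 × 0.5498 = 13.75 mW.

P ≈ 13.8 mW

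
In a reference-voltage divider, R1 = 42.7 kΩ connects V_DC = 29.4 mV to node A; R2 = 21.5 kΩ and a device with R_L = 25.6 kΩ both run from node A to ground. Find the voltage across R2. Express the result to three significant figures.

R2 ‖ R_L = (21.5 × 25.6)/(21.5 + 25.6) = 11.69 kΩ.
Then V_out = V_DC · R2'/(R1 + R2') = 29.4 × 11.69/54.39 = 6.317 mV.

V_out ≈ 6.32 mV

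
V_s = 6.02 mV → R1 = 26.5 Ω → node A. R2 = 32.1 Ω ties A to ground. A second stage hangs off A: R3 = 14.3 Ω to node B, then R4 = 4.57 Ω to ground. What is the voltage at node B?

V_B ≈ 0.451 mV

The second stage (R3 + R4 = 18.87 Ω) loads node A in parallel with R2.
R2 ‖ (R3+R4) = 11.88 Ω.
V_A = 6.02 × 11.88/(26.5 + 11.88) = 1.864 mV.
Stage 2 is unloaded, so V_B = V_A · R4/(R3+R4) = 1.864 × 4.57/18.87 = 0.4514 mV.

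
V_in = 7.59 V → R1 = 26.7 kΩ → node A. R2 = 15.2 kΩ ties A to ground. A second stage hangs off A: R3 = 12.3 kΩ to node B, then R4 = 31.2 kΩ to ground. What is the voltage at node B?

Node A sees R2 in parallel with the series input of stage 2, R3 + R4 = 43.50 kΩ.
Effective lower resistance at A: R2 ‖ 43.50 = 11.26 kΩ.
First divider: V_A = V_in · 11.26/(26.7 + 11.26) = 2.252 V.
Then the unloaded second divider: V_B = V_A × R4/(R3+R4) = 2.252 × 0.7172 = 1.615 V.

V_B ≈ 1.62 V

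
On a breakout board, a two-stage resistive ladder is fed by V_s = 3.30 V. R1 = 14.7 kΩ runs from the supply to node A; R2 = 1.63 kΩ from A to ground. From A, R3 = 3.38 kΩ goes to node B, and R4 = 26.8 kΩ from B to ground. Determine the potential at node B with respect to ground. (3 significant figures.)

Looking into the second stage from A: R3 + R4 = 30.18 kΩ appears in parallel with R2.
R2 ‖ (R3+R4) = 1.546 kΩ.
First divider: V_A = V_s · 1.546/(14.7 + 1.546) = 0.3141 V.
V_B = V_A × 0.8880 = 0.2789 V.

V_B ≈ 0.279 V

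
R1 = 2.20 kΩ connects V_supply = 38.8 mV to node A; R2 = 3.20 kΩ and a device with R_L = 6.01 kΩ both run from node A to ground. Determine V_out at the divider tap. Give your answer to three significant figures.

First combine the lower leg with the load: R2 ‖ R_L = 2.088 kΩ.
Voltage divider with the loaded lower leg: V_out = 38.8 × 2.088/(2.20 + 2.088) = 38.8 × 0.4870 = 18.89 mV.
(Unloaded it would be 23.0 mV; the load pulls it down.)

V_out ≈ 18.9 mV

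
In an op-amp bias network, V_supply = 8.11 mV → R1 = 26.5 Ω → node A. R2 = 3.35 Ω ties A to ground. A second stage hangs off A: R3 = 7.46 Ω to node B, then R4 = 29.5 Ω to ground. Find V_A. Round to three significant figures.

Node A sees R2 in parallel with the series input of stage 2, R3 + R4 = 36.96 Ω.
R2 ‖ (R3+R4) = 3.072 Ω.
So V_A = 8.11 × 0.1039 = 0.8424 mV.

V_A ≈ 0.842 mV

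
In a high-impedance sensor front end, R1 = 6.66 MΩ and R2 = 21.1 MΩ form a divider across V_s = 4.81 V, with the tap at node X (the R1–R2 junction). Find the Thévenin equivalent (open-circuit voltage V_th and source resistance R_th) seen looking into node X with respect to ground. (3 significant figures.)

V_th is the unloaded tap voltage: V_s · R2/(R1+R2) = 4.81 × 0.7601 = 3.656 V.
Zeroing V_s shorts the top of R1 to ground, so R_th = R1 ‖ R2 = 5.062 MΩ.

V_th ≈ 3.66 V, R_th ≈ 5.06 MΩ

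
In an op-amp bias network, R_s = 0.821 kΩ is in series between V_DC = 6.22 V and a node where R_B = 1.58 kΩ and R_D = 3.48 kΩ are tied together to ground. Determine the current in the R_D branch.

Parallel bank: R_p = 1/(1/1.58 + 1/3.48) = 1.087 kΩ.
V_A = 6.22 × 1.087/1.908 = 3.543 V.
Branch current I = V_A/R_D = 3.543/3.48 = 1.018 mA.

I ≈ 1.02 mA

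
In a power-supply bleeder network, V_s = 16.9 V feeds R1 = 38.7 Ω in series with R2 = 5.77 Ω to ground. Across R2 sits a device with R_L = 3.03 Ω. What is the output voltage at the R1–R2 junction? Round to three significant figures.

The load sits in parallel with R2, giving an effective lower resistance R2' = R2·R_L/(R2+R_L) = 1.987 Ω.
Then V_out = V_s · R2'/(R1 + R2') = 16.9 × 1.987/40.69 = 0.8252 V.

V_out ≈ 0.825 V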